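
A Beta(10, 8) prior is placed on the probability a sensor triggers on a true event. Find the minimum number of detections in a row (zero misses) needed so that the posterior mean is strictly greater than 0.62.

After k detections and 0 misses the posterior is Beta(10+k, 8), with mean (10+k)/(10+8+k).
Set (10+k)/(18+k) > 0.62 and solve: k > (0.62·18 − 10)/(1 − 0.62) = 3.053.
The smallest integer exceeding 3.053 is 4, and checking k=4: (14)/(22) = 0.6364 > 0.62.

k = 4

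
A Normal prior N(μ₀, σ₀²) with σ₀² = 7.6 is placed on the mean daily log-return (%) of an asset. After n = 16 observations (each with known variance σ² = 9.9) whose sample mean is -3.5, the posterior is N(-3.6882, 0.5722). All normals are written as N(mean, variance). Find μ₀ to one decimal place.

μ₀ = -6.0

The posterior mean is a precision-weighted average: μ_n = (τ₀μ₀ + τ_data·x̄)/(τ₀+τ_data), with τ₀=1/σ₀² and τ_data=n/σ².
Here τ₀ = 1/7.6 = 0.131579 and τ_data = 16/9.9 = 1.616162, so τ_n = 1.747741.
Rearranging for μ₀: μ₀ = (μ_n·τ_n − τ_data·x̄)/τ₀ = (-3.6882·1.747741 − 1.616162·-3.5) / 0.131579 = -0.789451/0.131579 ≈ -6.0.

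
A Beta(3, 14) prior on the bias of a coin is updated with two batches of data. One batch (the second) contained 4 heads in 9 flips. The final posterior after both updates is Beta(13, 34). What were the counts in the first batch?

6 heads and 15 tails

Because Beta–binomial updating is additive in the counts, the combined data contributed (α_post−α_prior, β_post−β_prior) successes and failures.
Total across both batches: 13−3=10 heads, 34−14=20 tails.
Subtract the second batch: 10−4=6 heads and 20−5=15 tails.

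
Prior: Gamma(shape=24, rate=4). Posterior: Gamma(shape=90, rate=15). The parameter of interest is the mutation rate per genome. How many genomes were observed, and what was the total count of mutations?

A Gamma(α, β) prior (rate parametrization) on a Poisson rate with n observations summing to S gives posterior Gamma(α+S, β+n).
Matching: Σxᵢ = 90 − 24 = 66 and n = 15 − 4 = 11.

n = 11 genomes with total 66 mutations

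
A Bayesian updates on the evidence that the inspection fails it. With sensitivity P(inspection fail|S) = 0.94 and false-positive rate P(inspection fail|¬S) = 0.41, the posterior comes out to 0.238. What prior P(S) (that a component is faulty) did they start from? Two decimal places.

P(S) = 0.12

In odds form, posterior odds = prior odds × likelihood ratio, so prior odds = posterior odds ÷ LR.
Posterior odds = 0.238/(1−0.238) = 0.3123. LR = 0.94/0.41 = 2.2927.
Prior odds = 0.3123/2.2927 = 0.1362, so P(S) = 0.1362/(1+0.1362) ≈ 0.12.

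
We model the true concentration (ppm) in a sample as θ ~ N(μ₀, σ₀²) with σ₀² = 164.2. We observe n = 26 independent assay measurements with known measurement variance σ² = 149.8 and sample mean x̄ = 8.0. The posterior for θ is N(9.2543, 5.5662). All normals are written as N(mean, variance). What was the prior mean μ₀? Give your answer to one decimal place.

μ₀ = 45.0

With known observation variance, the Normal–Normal posterior has precision τ_n = τ₀ + n/σ² and mean μ_n = (τ₀μ₀ + (n/σ²)x̄)/τ_n.
Here τ₀ = 1/164.2 = 0.006090 and τ_data = 26/149.8 = 0.173565, so τ_n = 0.179655.
Rearranging for μ₀: μ₀ = (μ_n·τ_n − τ_data·x̄)/τ₀ = (9.2543·0.179655 − 0.173565·8.0) / 0.006090 = 0.274061/0.006090 ≈ 45.0.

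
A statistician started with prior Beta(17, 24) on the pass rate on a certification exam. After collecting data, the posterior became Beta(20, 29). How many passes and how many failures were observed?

3 passes and 5 failures

A Beta(a, b) prior with s successes and f failures in binomial data gives a Beta(a+s, b+f) posterior.
So s = 20 − 17 = 3 and f = 29 − 24 = 5.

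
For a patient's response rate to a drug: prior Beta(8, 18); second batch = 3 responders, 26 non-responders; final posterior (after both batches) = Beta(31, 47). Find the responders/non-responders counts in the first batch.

Sequential conjugate updates are equivalent to a single update on the pooled data, so total successes = posterior α − prior α and total failures = posterior β − prior β.
Total across both batches: 31−8=23 responders, 47−18=29 non-responders.
Subtract the second batch: 23−3=20 responders and 29−26=3 non-responders.

20 responders and 3 non-responders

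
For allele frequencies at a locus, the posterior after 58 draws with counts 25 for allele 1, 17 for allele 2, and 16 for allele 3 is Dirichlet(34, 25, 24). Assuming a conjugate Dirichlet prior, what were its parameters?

Dirichlet(9, 8, 8)

For a Dirichlet(α) prior with multinomial counts c, the posterior is Dirichlet(α + c) componentwise.
Subtract each count from the matching posterior parameter: 34−25=9, 25−17=8, 24−16=8.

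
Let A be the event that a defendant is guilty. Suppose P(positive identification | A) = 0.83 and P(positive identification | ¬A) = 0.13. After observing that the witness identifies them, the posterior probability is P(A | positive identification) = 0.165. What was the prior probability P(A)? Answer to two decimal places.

P(A) = 0.03

Bayes' rule in odds form gives O(A|E) = O(A)·[P(E|A)/P(E|¬A)], hence O(A) = O(A|E)/LR.
Posterior odds = 0.165/(1−0.165) = 0.1976. LR = 0.83/0.13 = 6.3846.
Prior odds = 0.1976/6.3846 = 0.0309, so P(A) = 0.0309/(1+0.0309) ≈ 0.03.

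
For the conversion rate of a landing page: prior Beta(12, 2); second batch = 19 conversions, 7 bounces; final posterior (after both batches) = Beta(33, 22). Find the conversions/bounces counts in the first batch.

Because Beta–binomial updating is additive in the counts, the combined data contributed (α_post−α_prior, β_post−β_prior) successes and failures.
Total across both batches: 33−12=21 conversions, 22−2=20 bounces.
Subtract the second batch: 21−19=2 conversions and 20−7=13 bounces.

2 conversions and 13 bounces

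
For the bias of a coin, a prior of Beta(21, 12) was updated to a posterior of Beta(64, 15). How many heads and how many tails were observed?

43 heads and 3 tails

A Beta(a, b) prior with s successes and f failures in binomial data gives a Beta(a+s, b+f) posterior.
Match parameters: s=64−21=43, f=15−12=3.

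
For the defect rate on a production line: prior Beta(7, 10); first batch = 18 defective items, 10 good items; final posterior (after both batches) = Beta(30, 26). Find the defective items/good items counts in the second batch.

Sequential conjugate updates are equivalent to a single update on the pooled data, so total successes = posterior α − prior α and total failures = posterior β − prior β.
Total across both batches: 30−7=23 defective items, 26−10=16 good items.
Subtract the first batch: 23−18=5 defective items and 16−10=6 good items.

5 defective items and 6 good items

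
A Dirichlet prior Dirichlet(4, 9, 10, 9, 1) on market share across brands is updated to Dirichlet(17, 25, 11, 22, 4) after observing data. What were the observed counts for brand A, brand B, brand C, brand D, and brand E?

counts (13, 16, 1, 13, 3)

For a Dirichlet(α) prior with multinomial counts c, the posterior is Dirichlet(α + c) componentwise.
Counts are posterior − prior componentwise: 17−4=13, 25−9=16, 11−10=1, 22−9=13, 4−1=3.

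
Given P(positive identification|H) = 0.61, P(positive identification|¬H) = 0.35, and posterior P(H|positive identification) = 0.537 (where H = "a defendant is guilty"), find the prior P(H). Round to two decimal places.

P(H) = 0.40

In odds form, posterior odds = prior odds × likelihood ratio, so prior odds = posterior odds ÷ LR.
Posterior odds = 0.537/(1−0.537) = 1.1598. LR = 0.61/0.35 = 1.7429.
Prior odds = 1.1598/1.7429 = 0.6654, so P(H) = 0.6654/(1+0.6654) ≈ 0.40.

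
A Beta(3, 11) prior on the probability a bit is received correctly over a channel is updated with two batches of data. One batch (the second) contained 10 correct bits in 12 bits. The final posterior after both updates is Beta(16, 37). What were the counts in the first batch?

3 correct bits and 24 errors

Because Beta–binomial updating is additive in the counts, the combined data contributed (α_post−α_prior, β_post−β_prior) successes and failures.
Total across both batches: 16−3=13 correct bits, 37−11=26 errors.
Subtract the second batch: 13−10=3 correct bits and 26−2=24 errors.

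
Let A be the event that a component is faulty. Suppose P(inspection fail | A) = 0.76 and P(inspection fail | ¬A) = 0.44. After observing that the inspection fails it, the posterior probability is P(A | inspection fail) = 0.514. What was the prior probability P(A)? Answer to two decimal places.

P(A) = 0.38

Bayes' rule in odds form gives O(A|E) = O(A)·[P(E|A)/P(E|¬A)], hence O(A) = O(A|E)/LR.
Posterior odds = 0.514/(1−0.514) = 1.0576. LR = 0.76/0.44 = 1.7273.
Prior odds = 1.0576/1.7273 = 0.6123, so P(A) = 0.6123/(1+0.6123) ≈ 0.38.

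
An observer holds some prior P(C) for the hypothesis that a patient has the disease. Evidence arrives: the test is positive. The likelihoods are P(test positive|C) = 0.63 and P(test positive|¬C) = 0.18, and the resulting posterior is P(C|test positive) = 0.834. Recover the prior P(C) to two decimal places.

P(C) = 0.59

Bayes' rule in odds form gives O(C|E) = O(C)·[P(E|C)/P(E|¬C)], hence O(C) = O(C|E)/LR.
Posterior odds = 0.834/(1−0.834) = 5.0241. LR = 0.63/0.18 = 3.5000.
Prior odds = 5.0241/3.5000 = 1.4355, so P(C) = 1.4355/(1+1.4355) ≈ 0.59.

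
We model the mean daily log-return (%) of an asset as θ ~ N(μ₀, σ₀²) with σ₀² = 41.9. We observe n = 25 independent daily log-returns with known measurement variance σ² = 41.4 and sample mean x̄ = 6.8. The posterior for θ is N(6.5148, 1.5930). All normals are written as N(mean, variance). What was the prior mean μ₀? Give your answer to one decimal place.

With known observation variance, the Normal–Normal posterior has precision τ_n = τ₀ + n/σ² and mean μ_n = (τ₀μ₀ + (n/σ²)x̄)/τ_n.
Here τ₀ = 1/41.9 = 0.023866 and τ_data = 25/41.4 = 0.603865, so τ_n = 0.627731.
Rearranging for μ₀: μ₀ = (μ_n·τ_n − τ_data·x̄)/τ₀ = (6.5148·0.627731 − 0.603865·6.8) / 0.023866 = -0.016740/0.023866 ≈ -0.7.

μ₀ = -0.7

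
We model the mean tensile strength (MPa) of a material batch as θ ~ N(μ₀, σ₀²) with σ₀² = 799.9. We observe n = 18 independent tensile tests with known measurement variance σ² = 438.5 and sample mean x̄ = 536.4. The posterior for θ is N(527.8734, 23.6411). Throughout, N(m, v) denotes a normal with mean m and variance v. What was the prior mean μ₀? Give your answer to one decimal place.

μ₀ = 247.9

The posterior mean is a precision-weighted average: μ_n = (τ₀μ₀ + τ_data·x̄)/(τ₀+τ_data), with τ₀=1/σ₀² and τ_data=n/σ².
Here τ₀ = 1/799.9 = 0.001250 and τ_data = 18/438.5 = 0.041049, so τ_n = 0.042299.
Rearranging for μ₀: μ₀ = (μ_n·τ_n − τ_data·x̄)/τ₀ = (527.8734·0.042299 − 0.041049·536.4) / 0.001250 = 0.309833/0.001250 ≈ 247.9.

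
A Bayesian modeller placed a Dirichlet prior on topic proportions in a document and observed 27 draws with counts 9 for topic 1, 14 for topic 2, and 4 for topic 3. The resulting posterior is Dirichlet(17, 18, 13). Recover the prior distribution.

For a Dirichlet(α) prior with multinomial counts c, the posterior is Dirichlet(α + c) componentwise.
Subtract each count from the matching posterior parameter: 17−9=8, 18−14=4, 13−4=9.

Dirichlet(8, 4, 9)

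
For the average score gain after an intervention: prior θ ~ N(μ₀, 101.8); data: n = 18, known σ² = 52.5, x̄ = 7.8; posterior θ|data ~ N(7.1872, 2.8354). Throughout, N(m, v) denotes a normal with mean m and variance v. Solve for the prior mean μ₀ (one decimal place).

μ₀ = -14.2

The posterior mean is a precision-weighted average: μ_n = (τ₀μ₀ + τ_data·x̄)/(τ₀+τ_data), with τ₀=1/σ₀² and τ_data=n/σ².
Here τ₀ = 1/101.8 = 0.009823 and τ_data = 18/52.5 = 0.342857, so τ_n = 0.352680.
Rearranging for μ₀: μ₀ = (μ_n·τ_n − τ_data·x̄)/τ₀ = (7.1872·0.352680 − 0.342857·7.8) / 0.009823 = -0.139503/0.009823 ≈ -14.2.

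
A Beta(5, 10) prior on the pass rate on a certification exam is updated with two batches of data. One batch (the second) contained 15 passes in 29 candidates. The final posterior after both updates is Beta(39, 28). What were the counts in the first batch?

Because Beta–binomial updating is additive in the counts, the combined data contributed (α_post−α_prior, β_post−β_prior) successes and failures.
Total across both batches: 39−5=34 passes, 28−10=18 failures.
Subtract the second batch: 34−15=19 passes and 18−14=4 failures.

19 passes and 4 failures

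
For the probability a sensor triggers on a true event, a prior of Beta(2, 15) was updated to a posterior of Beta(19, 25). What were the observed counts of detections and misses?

17 detections and 10 misses

Beta is conjugate to the binomial likelihood: posterior = Beta(α+s, β+f).
Match parameters: s=19−2=17, f=25−15=10.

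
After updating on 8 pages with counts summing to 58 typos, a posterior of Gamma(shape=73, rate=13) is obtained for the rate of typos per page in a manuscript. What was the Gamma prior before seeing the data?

Gamma(shape=15, rate=5)

A Gamma(α, β) prior (rate parametrization) on a Poisson rate with n observations summing to S gives posterior Gamma(α+S, β+n).
So α = 73 − 58 = 15 and β = 13 − 8 = 5.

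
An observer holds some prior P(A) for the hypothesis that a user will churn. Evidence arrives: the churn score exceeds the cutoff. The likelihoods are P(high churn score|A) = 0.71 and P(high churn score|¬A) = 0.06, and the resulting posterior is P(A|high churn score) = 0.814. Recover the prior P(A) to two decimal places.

P(A) = 0.27

In odds form, posterior odds = prior odds × likelihood ratio, so prior odds = posterior odds ÷ LR.
Posterior odds = 0.814/(1−0.814) = 4.3763. LR = 0.71/0.06 = 11.8333.
Prior odds = 4.3763/11.8333 = 0.3698, so P(A) = 0.3698/(1+0.3698) ≈ 0.27.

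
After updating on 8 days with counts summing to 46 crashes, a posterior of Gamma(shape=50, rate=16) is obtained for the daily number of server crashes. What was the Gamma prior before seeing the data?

Gamma–Poisson conjugacy: posterior shape = α + Σxᵢ, posterior rate = β + n.
So α = 50 − 46 = 4 and β = 16 − 8 = 8.

Gamma(shape=4, rate=8)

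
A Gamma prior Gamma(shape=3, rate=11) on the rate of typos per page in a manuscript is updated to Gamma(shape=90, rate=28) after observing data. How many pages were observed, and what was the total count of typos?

Gamma–Poisson conjugacy: posterior shape = α + Σxᵢ, posterior rate = β + n.
Matching: Σxᵢ = 90 − 3 = 87 and n = 28 − 11 = 17.

n = 17 pages with total 87 typos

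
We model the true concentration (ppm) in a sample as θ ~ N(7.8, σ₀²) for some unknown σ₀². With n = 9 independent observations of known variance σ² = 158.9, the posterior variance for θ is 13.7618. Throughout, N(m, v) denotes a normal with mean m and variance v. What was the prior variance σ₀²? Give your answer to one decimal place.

Posterior precision equals prior precision plus data precision: 1/σ_n² = 1/σ₀² + n/σ².
So 1/σ₀² = 1/13.7618 − 9/158.9 = 0.072665 − 0.056639 = 0.016026.
Hence σ₀² = 1/0.016026 ≈ 62.4.

σ₀² = 62.4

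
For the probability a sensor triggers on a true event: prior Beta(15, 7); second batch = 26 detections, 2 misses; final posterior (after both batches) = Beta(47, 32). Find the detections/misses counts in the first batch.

Sequential conjugate updates are equivalent to a single update on the pooled data, so total successes = posterior α − prior α and total failures = posterior β − prior β.
Total across both batches: 47−15=32 detections, 32−7=25 misses.
Subtract the second batch: 32−26=6 detections and 25−2=23 misses.

6 detections and 23 misses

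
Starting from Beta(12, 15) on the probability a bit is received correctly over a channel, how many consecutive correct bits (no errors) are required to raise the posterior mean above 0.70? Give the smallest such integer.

After k correct bits and 0 errors the posterior is Beta(12+k, 15), with mean (12+k)/(12+15+k).
Set (12+k)/(27+k) > 0.70 and solve: k > (0.70·27 − 12)/(1 − 0.70) = 23.000.
The smallest integer exceeding 23.000 is 24.

k = 24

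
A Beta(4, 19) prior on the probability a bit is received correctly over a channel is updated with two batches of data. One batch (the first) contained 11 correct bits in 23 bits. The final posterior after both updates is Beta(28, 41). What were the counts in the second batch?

13 correct bits and 10 errors

Sequential conjugate updates are equivalent to a single update on the pooled data, so total successes = posterior α − prior α and total failures = posterior β − prior β.
Total across both batches: 28−4=24 correct bits, 41−19=22 errors.
Subtract the first batch: 24−11=13 correct bits and 22−12=10 errors.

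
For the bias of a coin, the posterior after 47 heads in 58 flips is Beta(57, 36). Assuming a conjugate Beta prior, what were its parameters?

Beta(10, 25)

Beta is conjugate to the binomial likelihood: posterior = Beta(α+s, β+f).
Subtract the data counts: 57−47=10, 36−11=25.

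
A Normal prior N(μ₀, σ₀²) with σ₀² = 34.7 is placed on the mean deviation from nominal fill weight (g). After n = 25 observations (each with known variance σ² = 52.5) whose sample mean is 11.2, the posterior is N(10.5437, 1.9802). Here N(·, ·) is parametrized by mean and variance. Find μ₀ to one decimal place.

μ₀ = -0.3

With known observation variance, the Normal–Normal posterior has precision τ_n = τ₀ + n/σ² and mean μ_n = (τ₀μ₀ + (n/σ²)x̄)/τ_n.
Here τ₀ = 1/34.7 = 0.028818 and τ_data = 25/52.5 = 0.476190, so τ_n = 0.505008.
Rearranging for μ₀: μ₀ = (μ_n·τ_n − τ_data·x̄)/τ₀ = (10.5437·0.505008 − 0.476190·11.2) / 0.028818 = -0.008675/0.028818 ≈ -0.3.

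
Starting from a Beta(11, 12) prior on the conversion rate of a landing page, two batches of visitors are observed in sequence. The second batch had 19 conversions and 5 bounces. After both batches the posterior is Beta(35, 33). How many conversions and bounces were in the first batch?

5 conversions and 16 bounces

Because Beta–binomial updating is additive in the counts, the combined data contributed (α_post−α_prior, β_post−β_prior) successes and failures.
Total across both batches: 35−11=24 conversions, 33−12=21 bounces.
Subtract the second batch: 24−19=5 conversions and 21−5=16 bounces.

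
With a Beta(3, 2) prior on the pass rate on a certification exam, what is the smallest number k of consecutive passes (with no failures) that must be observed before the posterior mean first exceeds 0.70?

After k passes and 0 failures the posterior is Beta(3+k, 2), with mean (3+k)/(3+2+k).
Set (3+k)/(5+k) > 0.70 and solve: k > (0.70·5 − 3)/(1 − 0.70) = 1.667.
The smallest integer exceeding 1.667 is 2, and checking k=2: (5)/(7) = 0.7143 > 0.70.

k = 2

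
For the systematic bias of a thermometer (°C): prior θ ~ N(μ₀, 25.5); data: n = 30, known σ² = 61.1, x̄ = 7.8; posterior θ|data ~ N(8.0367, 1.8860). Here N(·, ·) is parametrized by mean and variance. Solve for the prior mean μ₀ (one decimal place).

μ₀ = 11.0

The posterior mean is a precision-weighted average: μ_n = (τ₀μ₀ + τ_data·x̄)/(τ₀+τ_data), with τ₀=1/σ₀² and τ_data=n/σ².
Here τ₀ = 1/25.5 = 0.039216 and τ_data = 30/61.1 = 0.490998, so τ_n = 0.530214.
Rearranging for μ₀: μ₀ = (μ_n·τ_n − τ_data·x̄)/τ₀ = (8.0367·0.530214 − 0.490998·7.8) / 0.039216 = 0.431386/0.039216 ≈ 11.0.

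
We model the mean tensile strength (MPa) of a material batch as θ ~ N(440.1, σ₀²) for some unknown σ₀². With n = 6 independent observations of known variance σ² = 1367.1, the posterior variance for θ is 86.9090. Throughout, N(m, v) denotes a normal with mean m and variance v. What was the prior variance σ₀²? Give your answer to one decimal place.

σ₀² = 140.5

Posterior precision equals prior precision plus data precision: 1/σ_n² = 1/σ₀² + n/σ².
So 1/σ₀² = 1/86.9090 − 6/1367.1 = 0.011506 − 0.004389 = 0.007117.
Hence σ₀² = 1/0.007117 ≈ 140.5.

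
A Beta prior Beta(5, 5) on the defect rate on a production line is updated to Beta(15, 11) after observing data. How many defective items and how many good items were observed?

10 defective items and 6 good items

Beta is conjugate to the binomial likelihood: posterior = Beta(a+s, b+f).
So s = 15 − 5 = 10 and f = 11 − 5 = 6.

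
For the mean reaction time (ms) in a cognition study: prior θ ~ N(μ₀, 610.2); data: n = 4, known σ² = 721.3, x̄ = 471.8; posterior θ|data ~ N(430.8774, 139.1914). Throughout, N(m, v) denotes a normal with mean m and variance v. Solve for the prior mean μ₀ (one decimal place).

μ₀ = 292.4

The posterior mean is a precision-weighted average: μ_n = (τ₀μ₀ + τ_data·x̄)/(τ₀+τ_data), with τ₀=1/σ₀² and τ_data=n/σ².
Here τ₀ = 1/610.2 = 0.001639 and τ_data = 4/721.3 = 0.005546, so τ_n = 0.007185.
Rearranging for μ₀: μ₀ = (μ_n·τ_n − τ_data·x̄)/τ₀ = (430.8774·0.007185 − 0.005546·471.8) / 0.001639 = 0.479251/0.001639 ≈ 292.4.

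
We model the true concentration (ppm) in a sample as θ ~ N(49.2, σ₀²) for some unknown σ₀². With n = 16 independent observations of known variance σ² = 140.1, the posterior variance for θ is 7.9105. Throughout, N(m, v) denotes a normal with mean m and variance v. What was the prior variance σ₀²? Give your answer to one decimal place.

σ₀² = 81.9

For the Normal–Normal model with known σ², precisions add: τ_n = τ₀ + n/σ².
So 1/σ₀² = 1/7.9105 − 16/140.1 = 0.126414 − 0.114204 = 0.012210.
Hence σ₀² = 1/0.012210 ≈ 81.9.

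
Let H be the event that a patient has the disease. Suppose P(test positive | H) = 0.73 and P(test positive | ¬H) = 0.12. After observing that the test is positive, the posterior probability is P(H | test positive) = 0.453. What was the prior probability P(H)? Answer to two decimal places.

Bayes' rule in odds form gives O(H|E) = O(H)·[P(E|H)/P(E|¬H)], hence O(H) = O(H|E)/LR.
Posterior odds = 0.453/(1−0.453) = 0.8282. LR = 0.73/0.12 = 6.0833.
Prior odds = 0.8282/6.0833 = 0.1361, so P(H) = 0.1361/(1+0.1361) ≈ 0.12.

P(H) = 0.12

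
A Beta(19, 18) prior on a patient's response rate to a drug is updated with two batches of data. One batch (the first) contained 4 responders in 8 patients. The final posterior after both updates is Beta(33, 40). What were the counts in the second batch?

10 responders and 18 non-responders

Because Beta–binomial updating is additive in the counts, the combined data contributed (α_post−α_prior, β_post−β_prior) successes and failures.
Total across both batches: 33−19=14 responders, 40−18=22 non-responders.
Subtract the first batch: 14−4=10 responders and 22−4=18 non-responders.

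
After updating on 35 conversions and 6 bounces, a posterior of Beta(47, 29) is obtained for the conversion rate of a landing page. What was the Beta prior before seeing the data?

Beta is conjugate to the binomial likelihood: posterior = Beta(a+s, b+f).
So a = 47 − 35 = 12 and b = 29 − 6 = 23.

Beta(12, 23)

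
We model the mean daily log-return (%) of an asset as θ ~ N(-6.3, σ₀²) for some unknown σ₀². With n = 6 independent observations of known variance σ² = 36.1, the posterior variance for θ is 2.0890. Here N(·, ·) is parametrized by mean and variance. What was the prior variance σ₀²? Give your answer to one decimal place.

σ₀² = 3.2

For the Normal–Normal model with known σ², precisions add: τ_n = τ₀ + n/σ².
So 1/σ₀² = 1/2.0890 − 6/36.1 = 0.478698 − 0.166205 = 0.312493.
Hence σ₀² = 1/0.312493 ≈ 3.2.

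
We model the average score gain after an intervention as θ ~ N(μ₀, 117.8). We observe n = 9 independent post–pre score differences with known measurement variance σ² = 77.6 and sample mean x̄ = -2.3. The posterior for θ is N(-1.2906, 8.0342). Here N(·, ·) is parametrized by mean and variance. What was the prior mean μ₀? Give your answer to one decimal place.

μ₀ = 12.5

The posterior mean is a precision-weighted average: μ_n = (τ₀μ₀ + τ_data·x̄)/(τ₀+τ_data), with τ₀=1/σ₀² and τ_data=n/σ².
Here τ₀ = 1/117.8 = 0.008489 and τ_data = 9/77.6 = 0.115979, so τ_n = 0.124468.
Rearranging for μ₀: μ₀ = (μ_n·τ_n − τ_data·x̄)/τ₀ = (-1.2906·0.124468 − 0.115979·-2.3) / 0.008489 = 0.106113/0.008489 ≈ 12.5.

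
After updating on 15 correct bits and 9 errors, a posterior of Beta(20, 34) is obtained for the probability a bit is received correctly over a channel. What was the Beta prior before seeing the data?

Beta(5, 25)

A Beta(a, b) prior with s successes and f failures in binomial data gives a Beta(a+s, b+f) posterior.
Subtract the data counts: 20−15=5, 34−9=25.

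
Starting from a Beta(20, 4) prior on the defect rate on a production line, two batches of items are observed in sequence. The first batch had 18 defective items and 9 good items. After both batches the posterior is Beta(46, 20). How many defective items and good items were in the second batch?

8 defective items and 7 good items

Sequential conjugate updates are equivalent to a single update on the pooled data, so total successes = posterior α − prior α and total failures = posterior β − prior β.
Total across both batches: 46−20=26 defective items, 20−4=16 good items.
Subtract the first batch: 26−18=8 defective items and 16−9=7 good items.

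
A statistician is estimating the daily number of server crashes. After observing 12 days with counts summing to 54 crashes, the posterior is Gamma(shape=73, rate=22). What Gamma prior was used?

Gamma(shape=19, rate=10)

A Gamma(α, β) prior (rate parametrization) on a Poisson rate with n observations summing to S gives posterior Gamma(α+S, β+n).
So α = 73 − 54 = 19 and β = 22 − 12 = 10.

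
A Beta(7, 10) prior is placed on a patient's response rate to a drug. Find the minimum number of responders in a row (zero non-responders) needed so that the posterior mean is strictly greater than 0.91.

After k responders and 0 non-responders the posterior is Beta(7+k, 10), with mean (7+k)/(7+10+k).
Set (7+k)/(17+k) > 0.91 and solve: k > (0.91·17 − 7)/(1 − 0.91) = 94.111.
The smallest integer exceeding 94.111 is 95, and checking k=95: (102)/(112) = 0.9107 > 0.91.

k = 95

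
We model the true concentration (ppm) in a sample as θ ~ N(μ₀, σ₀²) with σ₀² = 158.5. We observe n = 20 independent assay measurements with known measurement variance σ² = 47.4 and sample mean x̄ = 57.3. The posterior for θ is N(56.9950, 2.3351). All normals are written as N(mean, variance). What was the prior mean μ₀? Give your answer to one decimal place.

μ₀ = 36.6

The posterior mean is a precision-weighted average: μ_n = (τ₀μ₀ + τ_data·x̄)/(τ₀+τ_data), with τ₀=1/σ₀² and τ_data=n/σ².
Here τ₀ = 1/158.5 = 0.006309 and τ_data = 20/47.4 = 0.421941, so τ_n = 0.428250.
Rearranging for μ₀: μ₀ = (μ_n·τ_n − τ_data·x̄)/τ₀ = (56.9950·0.428250 − 0.421941·57.3) / 0.006309 = 0.230889/0.006309 ≈ 36.6.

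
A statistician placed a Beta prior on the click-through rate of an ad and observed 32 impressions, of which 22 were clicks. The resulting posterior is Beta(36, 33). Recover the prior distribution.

Beta(14, 23)

A Beta(α, β) prior with s successes and f failures in binomial data gives a Beta(α+s, β+f) posterior.
Subtract the data counts: 36−22=14, 33−10=23.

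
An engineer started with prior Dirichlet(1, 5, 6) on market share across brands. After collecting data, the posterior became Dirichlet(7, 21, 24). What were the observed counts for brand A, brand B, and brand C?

For a Dirichlet(α) prior with multinomial counts c, the posterior is Dirichlet(α + c) componentwise.
Counts are posterior − prior componentwise: 7−1=6, 21−5=16, 24−6=18.

counts (6, 16, 18)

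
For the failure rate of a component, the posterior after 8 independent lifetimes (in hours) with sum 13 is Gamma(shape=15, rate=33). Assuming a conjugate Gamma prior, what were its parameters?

For an exponential likelihood with a Gamma(α, β) prior on the rate, n observations with total T give posterior Gamma(α+n, β+T).
So α = 15 − 8 = 7 and β = 33 − 13 = 20.

Gamma(shape=7, rate=20)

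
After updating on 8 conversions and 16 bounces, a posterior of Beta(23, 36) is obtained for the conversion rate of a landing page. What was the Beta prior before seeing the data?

Beta(15, 20)

Under Beta–binomial conjugacy the posterior parameters are (α+s, β+f).
Subtract the data counts: 23−8=15, 36−16=20.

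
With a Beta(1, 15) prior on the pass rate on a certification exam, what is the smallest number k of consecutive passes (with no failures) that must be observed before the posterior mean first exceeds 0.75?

After k passes and 0 failures the posterior is Beta(1+k, 15), with mean (1+k)/(1+15+k).
Set (1+k)/(16+k) > 0.75 and solve: k > (0.75·16 − 1)/(1 − 0.75) = 44.000.
The smallest integer exceeding 44.000 is 45.

k = 45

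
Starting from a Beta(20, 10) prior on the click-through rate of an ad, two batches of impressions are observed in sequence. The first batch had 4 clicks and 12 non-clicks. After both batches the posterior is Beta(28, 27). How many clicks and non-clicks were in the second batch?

Sequential conjugate updates are equivalent to a single update on the pooled data, so total successes = posterior α − prior α and total failures = posterior β − prior β.
Total across both batches: 28−20=8 clicks, 27−10=17 non-clicks.
Subtract the first batch: 8−4=4 clicks and 17−12=5 non-clicks.

4 clicks and 5 non-clicks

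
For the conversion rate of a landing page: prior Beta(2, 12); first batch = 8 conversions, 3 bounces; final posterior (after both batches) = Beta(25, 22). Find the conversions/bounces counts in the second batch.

15 conversions and 7 bounces

Sequential conjugate updates are equivalent to a single update on the pooled data, so total successes = posterior α − prior α and total failures = posterior β − prior β.
Total across both batches: 25−2=23 conversions, 22−12=10 bounces.
Subtract the first batch: 23−8=15 conversions and 10−3=7 bounces.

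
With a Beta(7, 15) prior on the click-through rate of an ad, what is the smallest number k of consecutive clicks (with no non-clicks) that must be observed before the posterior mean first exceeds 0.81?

k = 57

After k clicks and 0 non-clicks the posterior is Beta(7+k, 15), with mean (7+k)/(7+15+k).
Set (7+k)/(22+k) > 0.81 and solve: k > (0.81·22 − 7)/(1 − 0.81) = 56.947.
The smallest integer exceeding 56.947 is 57.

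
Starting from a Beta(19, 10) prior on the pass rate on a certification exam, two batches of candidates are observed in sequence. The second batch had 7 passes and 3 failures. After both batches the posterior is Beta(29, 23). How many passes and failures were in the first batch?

Because Beta–binomial updating is additive in the counts, the combined data contributed (α_post−α_prior, β_post−β_prior) successes and failures.
Total across both batches: 29−19=10 passes, 23−10=13 failures.
Subtract the second batch: 10−7=3 passes and 13−3=10 failures.

3 passes and 10 failures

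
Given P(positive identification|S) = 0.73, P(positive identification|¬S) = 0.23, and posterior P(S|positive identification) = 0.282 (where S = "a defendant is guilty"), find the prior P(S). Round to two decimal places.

P(S) = 0.11

In odds form, posterior odds = prior odds × likelihood ratio, so prior odds = posterior odds ÷ LR.
Posterior odds = 0.282/(1−0.282) = 0.3928. LR = 0.73/0.23 = 3.1739.
Prior odds = 0.3928/3.1739 = 0.1238, so P(S) = 0.1238/(1+0.1238) ≈ 0.11.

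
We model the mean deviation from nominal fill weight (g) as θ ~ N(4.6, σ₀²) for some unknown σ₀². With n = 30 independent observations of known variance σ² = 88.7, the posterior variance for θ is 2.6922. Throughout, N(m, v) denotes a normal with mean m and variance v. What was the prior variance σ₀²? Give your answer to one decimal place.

Posterior precision equals prior precision plus data precision: 1/σ_n² = 1/σ₀² + n/σ².
So 1/σ₀² = 1/2.6922 − 30/88.7 = 0.371443 − 0.338219 = 0.033224.
Hence σ₀² = 1/0.033224 ≈ 30.1.

σ₀² = 30.1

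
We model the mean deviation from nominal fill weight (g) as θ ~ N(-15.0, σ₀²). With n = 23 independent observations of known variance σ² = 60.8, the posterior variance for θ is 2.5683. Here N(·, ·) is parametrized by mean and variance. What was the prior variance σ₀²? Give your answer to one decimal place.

σ₀² = 90.3

For the Normal–Normal model with known σ², precisions add: τ_n = τ₀ + n/σ².
So 1/σ₀² = 1/2.5683 − 23/60.8 = 0.389363 − 0.378289 = 0.011074.
Hence σ₀² = 1/0.011074 ≈ 90.3.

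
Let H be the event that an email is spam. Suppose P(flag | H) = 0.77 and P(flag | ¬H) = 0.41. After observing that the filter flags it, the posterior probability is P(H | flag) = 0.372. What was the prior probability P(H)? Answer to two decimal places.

In odds form, posterior odds = prior odds × likelihood ratio, so prior odds = posterior odds ÷ LR.
Posterior odds = 0.372/(1−0.372) = 0.5924. LR = 0.77/0.41 = 1.8780.
Prior odds = 0.5924/1.8780 = 0.3154, so P(H) = 0.3154/(1+0.3154) ≈ 0.24.

P(H) = 0.24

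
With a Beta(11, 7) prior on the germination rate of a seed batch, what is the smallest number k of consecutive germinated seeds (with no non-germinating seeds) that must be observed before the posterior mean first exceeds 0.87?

After k germinated seeds and 0 non-germinating seeds the posterior is Beta(11+k, 7), with mean (11+k)/(11+7+k).
Set (11+k)/(18+k) > 0.87 and solve: k > (0.87·18 − 11)/(1 − 0.87) = 35.846.
The smallest integer exceeding 35.846 is 36.

k = 36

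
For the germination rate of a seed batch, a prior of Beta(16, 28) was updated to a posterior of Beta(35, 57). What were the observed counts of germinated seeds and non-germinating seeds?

19 germinated seeds and 29 non-germinating seeds

Beta is conjugate to the binomial likelihood: posterior = Beta(α+s, β+f).
So s = 35 − 16 = 19 and f = 57 − 28 = 29.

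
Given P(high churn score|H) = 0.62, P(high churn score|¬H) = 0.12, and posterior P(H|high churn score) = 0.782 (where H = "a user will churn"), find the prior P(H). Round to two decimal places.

In odds form, posterior odds = prior odds × likelihood ratio, so prior odds = posterior odds ÷ LR.
Posterior odds = 0.782/(1−0.782) = 3.5872. LR = 0.62/0.12 = 5.1667.
Prior odds = 3.5872/5.1667 = 0.6943, so P(H) = 0.6943/(1+0.6943) ≈ 0.41.

P(H) = 0.41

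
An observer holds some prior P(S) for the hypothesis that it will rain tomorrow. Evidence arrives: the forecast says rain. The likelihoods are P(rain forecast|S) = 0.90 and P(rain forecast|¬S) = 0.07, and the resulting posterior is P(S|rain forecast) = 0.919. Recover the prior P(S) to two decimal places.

In odds form, posterior odds = prior odds × likelihood ratio, so prior odds = posterior odds ÷ LR.
Posterior odds = 0.919/(1−0.919) = 11.3457. LR = 0.90/0.07 = 12.8571.
Prior odds = 11.3457/12.8571 = 0.8824, so P(S) = 0.8824/(1+0.8824) ≈ 0.47.

P(S) = 0.47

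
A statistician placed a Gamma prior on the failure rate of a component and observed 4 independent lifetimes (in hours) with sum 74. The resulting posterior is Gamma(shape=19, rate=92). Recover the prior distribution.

For an exponential likelihood with a Gamma(α, β) prior on the rate, n observations with total T give posterior Gamma(α+n, β+T).
So α = 19 − 4 = 15 and β = 92 − 74 = 18.

Gamma(shape=15, rate=18)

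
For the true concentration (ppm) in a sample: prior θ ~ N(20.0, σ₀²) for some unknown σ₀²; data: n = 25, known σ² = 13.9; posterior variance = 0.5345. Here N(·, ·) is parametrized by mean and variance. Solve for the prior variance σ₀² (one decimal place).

Posterior precision equals prior precision plus data precision: 1/σ_n² = 1/σ₀² + n/σ².
So 1/σ₀² = 1/0.5345 − 25/13.9 = 1.870907 − 1.798561 = 0.072346.
Hence σ₀² = 1/0.072346 ≈ 13.8.

σ₀² = 13.8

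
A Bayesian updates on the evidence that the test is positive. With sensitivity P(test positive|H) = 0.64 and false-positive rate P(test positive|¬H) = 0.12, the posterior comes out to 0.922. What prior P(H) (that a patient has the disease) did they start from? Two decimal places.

Bayes' rule in odds form gives O(H|E) = O(H)·[P(E|H)/P(E|¬H)], hence O(H) = O(H|E)/LR.
Posterior odds = 0.922/(1−0.922) = 11.8205. LR = 0.64/0.12 = 5.3333.
Prior odds = 11.8205/5.3333 = 2.2164, so P(H) = 2.2164/(1+2.2164) ≈ 0.69.

P(H) = 0.69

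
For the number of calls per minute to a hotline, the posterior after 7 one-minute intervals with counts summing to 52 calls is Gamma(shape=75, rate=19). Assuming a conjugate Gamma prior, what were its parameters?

Gamma(shape=23, rate=12)

Gamma–Poisson conjugacy: posterior shape = α + Σxᵢ, posterior rate = β + n.
So α = 75 − 52 = 23 and β = 19 − 7 = 12.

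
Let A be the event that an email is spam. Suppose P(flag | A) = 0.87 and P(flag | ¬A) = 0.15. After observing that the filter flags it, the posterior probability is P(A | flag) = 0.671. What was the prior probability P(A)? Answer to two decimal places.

Bayes' rule in odds form gives O(A|E) = O(A)·[P(E|A)/P(E|¬A)], hence O(A) = O(A|E)/LR.
Posterior odds = 0.671/(1−0.671) = 2.0395. LR = 0.87/0.15 = 5.8000.
Prior odds = 2.0395/5.8000 = 0.3516, so P(A) = 0.3516/(1+0.3516) ≈ 0.26.

P(A) = 0.26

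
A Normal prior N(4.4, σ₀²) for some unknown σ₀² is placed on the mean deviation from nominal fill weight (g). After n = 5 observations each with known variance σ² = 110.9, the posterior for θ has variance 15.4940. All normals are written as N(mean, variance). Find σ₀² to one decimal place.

For the Normal–Normal model with known σ², precisions add: τ_n = τ₀ + n/σ².
So 1/σ₀² = 1/15.4940 − 5/110.9 = 0.064541 − 0.045086 = 0.019455.
Hence σ₀² = 1/0.019455 ≈ 51.4.

σ₀² = 51.4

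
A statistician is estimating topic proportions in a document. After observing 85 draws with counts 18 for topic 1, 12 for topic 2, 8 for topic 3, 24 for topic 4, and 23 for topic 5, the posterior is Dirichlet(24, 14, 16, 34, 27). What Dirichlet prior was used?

For a Dirichlet(α) prior with multinomial counts c, the posterior is Dirichlet(α + c) componentwise.
Subtract each count from the matching posterior parameter: 24−18=6, 14−12=2, 16−8=8, 34−24=10, 27−23=4.

Dirichlet(6, 2, 8, 10, 4)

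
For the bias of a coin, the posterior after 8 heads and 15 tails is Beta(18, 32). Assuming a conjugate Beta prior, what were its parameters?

Beta(10, 17)

A Beta(a, b) prior with s successes and f failures in binomial data gives a Beta(a+s, b+f) posterior.
So a = 18 − 8 = 10 and b = 32 − 15 = 17.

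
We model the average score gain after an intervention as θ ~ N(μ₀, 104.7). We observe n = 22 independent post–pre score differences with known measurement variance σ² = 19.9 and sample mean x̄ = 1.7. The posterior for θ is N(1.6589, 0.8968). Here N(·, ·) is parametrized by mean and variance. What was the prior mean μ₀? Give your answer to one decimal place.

The posterior mean is a precision-weighted average: μ_n = (τ₀μ₀ + τ_data·x̄)/(τ₀+τ_data), with τ₀=1/σ₀² and τ_data=n/σ².
Here τ₀ = 1/104.7 = 0.009551 and τ_data = 22/19.9 = 1.105528, so τ_n = 1.115079.
Rearranging for μ₀: μ₀ = (μ_n·τ_n − τ_data·x̄)/τ₀ = (1.6589·1.115079 − 1.105528·1.7) / 0.009551 = -0.029593/0.009551 ≈ -3.1.

μ₀ = -3.1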